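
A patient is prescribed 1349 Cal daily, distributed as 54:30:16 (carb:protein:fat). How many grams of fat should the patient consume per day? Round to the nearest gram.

24 g/day

Fat energy = 16% × 1349 = 215.84 kcal.
At 9 kcal/g: 215.84 ÷ 9 = 23.9822 g.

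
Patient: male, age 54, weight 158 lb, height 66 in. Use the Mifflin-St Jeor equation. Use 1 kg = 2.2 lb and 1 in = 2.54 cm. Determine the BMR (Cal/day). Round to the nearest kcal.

1501 Cal/day

Convert to metric: weight = 158 ÷ 2.2 = 71.8182 kg; height = 66 × 2.54 = 167.64 cm.
Mifflin-St Jeor (male): BMR = 10(71.8182) + 6.25(167.64) − 5(54) + 5 = 718.1818 + 1047.75 − 270 + 5 = 1500.9318 kcal/day.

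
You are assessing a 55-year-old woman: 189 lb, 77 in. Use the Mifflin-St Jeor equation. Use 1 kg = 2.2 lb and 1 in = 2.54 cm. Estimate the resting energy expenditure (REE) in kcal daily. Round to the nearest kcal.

1645 kcal daily

Convert to metric: weight = 189 ÷ 2.2 = 85.9091 kg; height = 77 × 2.54 = 195.58 cm.
Mifflin-St Jeor (female): BMR = 10(85.9091) + 6.25(195.58) − 5(55) − 161 = 859.0909 + 1222.375 − 275 − 161 = 1645.4659 kcal/day.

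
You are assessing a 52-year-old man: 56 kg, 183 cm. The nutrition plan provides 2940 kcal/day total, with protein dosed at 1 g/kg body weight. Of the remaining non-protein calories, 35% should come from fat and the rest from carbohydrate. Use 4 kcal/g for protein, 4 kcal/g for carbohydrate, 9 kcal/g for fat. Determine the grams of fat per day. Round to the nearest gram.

Protein = 1 × 56 = 56 g → 56 × 4 = 224 kcal.
Non-protein calories = 2940 − 224 = 2716 kcal.
Fat: 35% × 2716 = 950.6 kcal; carbohydrate: 1765.4 kcal.
Fat: 950.6 kcal ÷ 9 kcal/g = 105.6222 g.

106 g/day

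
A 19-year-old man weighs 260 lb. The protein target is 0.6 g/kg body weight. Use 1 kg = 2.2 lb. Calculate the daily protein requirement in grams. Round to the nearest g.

71 g/day

Weight in kg = 260 ÷ 2.2 = 118.1818 kg.
Protein = 0.6 g/kg × 118.1818 kg = 70.9091 g/day.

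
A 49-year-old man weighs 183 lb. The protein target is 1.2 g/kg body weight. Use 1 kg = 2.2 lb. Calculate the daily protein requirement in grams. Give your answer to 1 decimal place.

Weight in kg = 183 ÷ 2.2 = 83.1818 kg.
Protein = 1.2 g/kg × 83.1818 kg = 99.8182 g/day.

99.8 g/day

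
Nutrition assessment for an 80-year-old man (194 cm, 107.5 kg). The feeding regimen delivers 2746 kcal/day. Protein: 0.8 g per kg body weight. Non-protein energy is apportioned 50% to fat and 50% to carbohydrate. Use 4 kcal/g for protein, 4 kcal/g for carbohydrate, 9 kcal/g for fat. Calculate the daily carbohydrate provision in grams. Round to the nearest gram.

300 g/day

Protein = 0.8 × 107.5 = 86 g → 86 × 4 = 344 kcal.
Non-protein calories = 2746 − 344 = 2402 kcal.
Fat: 50% × 2402 = 1201 kcal; carbohydrate: 1201 kcal.
Carbohydrate: 1201 kcal ÷ 4 kcal/g = 300.25 g.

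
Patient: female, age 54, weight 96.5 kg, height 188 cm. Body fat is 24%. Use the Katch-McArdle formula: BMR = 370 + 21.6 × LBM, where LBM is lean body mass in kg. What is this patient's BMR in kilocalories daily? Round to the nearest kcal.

1954 kilocalories daily

LBM = 96.5 × (1 − 0.24) = 73.34 kg. Katch-McArdle: BMR = 370 + 21.6 × 73.34 = 1954.144 kcal/day.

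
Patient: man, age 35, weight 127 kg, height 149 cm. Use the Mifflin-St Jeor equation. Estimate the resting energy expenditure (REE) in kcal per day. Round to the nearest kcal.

Mifflin-St Jeor (male): BMR = 10(127) + 6.25(149) − 5(35) + 5 = 1270 + 931.25 − 175 + 5 = 2031.25 kcal/day.

2031 kcal per day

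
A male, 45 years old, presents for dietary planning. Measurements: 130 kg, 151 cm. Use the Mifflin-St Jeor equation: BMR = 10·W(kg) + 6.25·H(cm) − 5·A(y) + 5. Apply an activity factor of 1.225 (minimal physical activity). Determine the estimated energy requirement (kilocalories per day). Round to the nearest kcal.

Mifflin-St Jeor (male): BMR = 10(130) + 6.25(151) − 5(45) + 5 = 1300 + 943.75 − 225 + 5 = 2023.75 kcal/day.
TEE = BMR × activity factor = 2023.75 × 1.225 = 2479.0938 kcal/day.

2479 kilocalories per day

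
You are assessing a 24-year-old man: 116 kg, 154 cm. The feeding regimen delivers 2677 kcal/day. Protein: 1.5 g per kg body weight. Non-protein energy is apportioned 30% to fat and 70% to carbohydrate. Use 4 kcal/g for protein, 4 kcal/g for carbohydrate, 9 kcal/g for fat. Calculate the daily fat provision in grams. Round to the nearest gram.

Protein = 1.5 × 116 = 174 g → 174 × 4 = 696 kcal.
Non-protein calories = 2677 − 696 = 1981 kcal.
Fat: 30% × 1981 = 594.3 kcal; carbohydrate: 1386.7 kcal.
Fat: 594.3 kcal ÷ 9 kcal/g = 66.0333 g.

66 g/day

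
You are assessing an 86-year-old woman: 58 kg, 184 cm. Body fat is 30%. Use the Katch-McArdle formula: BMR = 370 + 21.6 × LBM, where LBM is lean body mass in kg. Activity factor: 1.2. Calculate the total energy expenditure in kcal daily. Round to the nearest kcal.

LBM = 58 × (1 − 0.3) = 40.6 kg. Katch-McArdle: BMR = 370 + 21.6 × 40.6 = 1246.96 kcal/day.
TEE = BMR × activity factor = 1246.96 × 1.2 = 1496.352 kcal/day.

1496 kcal daily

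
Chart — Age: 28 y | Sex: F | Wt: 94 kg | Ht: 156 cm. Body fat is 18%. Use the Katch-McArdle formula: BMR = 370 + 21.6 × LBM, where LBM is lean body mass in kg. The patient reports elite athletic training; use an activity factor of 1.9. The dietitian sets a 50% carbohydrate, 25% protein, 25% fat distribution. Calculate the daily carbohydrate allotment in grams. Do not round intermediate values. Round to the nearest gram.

483 g/day

LBM = 94 × (1 − 0.18) = 77.08 kg. Katch-McArdle: BMR = 370 + 21.6 × 77.08 = 2034.928 kcal/day.
TEE = 2034.928 × 1.9 = 3866.3632 kcal/day.
Carbohydrate energy = 50% × 3866.3632 = 1933.1816 kcal.
Carbohydrate = 1933.1816 ÷ 4 kcal/g = 483.2954 g.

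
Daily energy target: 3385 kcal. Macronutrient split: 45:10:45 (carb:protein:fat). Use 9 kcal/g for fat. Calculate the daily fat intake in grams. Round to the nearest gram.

Fat energy = 45% × 3385 = 1523.25 kcal.
At 9 kcal/g: 1523.25 ÷ 9 = 169.25 g.

169 g/day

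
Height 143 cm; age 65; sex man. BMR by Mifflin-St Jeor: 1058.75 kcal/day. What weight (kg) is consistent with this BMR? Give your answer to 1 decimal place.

1058.75 = 10·W + 6.25(143) − 5(65) + 5
10·W = 1058.75 − 573.75 = 485, so W = 48.5 kg.

48.5 kg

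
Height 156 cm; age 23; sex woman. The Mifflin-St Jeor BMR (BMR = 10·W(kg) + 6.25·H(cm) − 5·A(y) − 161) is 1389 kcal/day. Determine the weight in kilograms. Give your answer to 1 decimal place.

69.0 kg

1389 = 10·W + 6.25(156) − 5(23) − 161
10·W = 1389 − 699 = 690, so W = 69 kg.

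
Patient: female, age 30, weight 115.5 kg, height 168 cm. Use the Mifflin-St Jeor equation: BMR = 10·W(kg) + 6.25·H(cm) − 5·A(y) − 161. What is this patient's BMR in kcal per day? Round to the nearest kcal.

1894 kcal per day

Mifflin-St Jeor (female): BMR = 10(115.5) + 6.25(168) − 5(30) − 161 = 1155 + 1050 − 150 − 161 = 1894 kcal/day.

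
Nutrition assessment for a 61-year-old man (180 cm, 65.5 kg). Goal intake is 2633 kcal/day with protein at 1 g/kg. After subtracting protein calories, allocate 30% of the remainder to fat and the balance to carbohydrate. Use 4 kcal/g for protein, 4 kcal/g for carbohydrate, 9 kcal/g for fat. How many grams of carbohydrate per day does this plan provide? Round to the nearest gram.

Protein = 1 × 65.5 = 65.5 g → 65.5 × 4 = 262 kcal.
Non-protein calories = 2633 − 262 = 2371 kcal.
Fat: 30% × 2371 = 711.3 kcal; carbohydrate: 1659.7 kcal.
Carbohydrate: 1659.7 kcal ÷ 4 kcal/g = 414.925 g.

415 g/day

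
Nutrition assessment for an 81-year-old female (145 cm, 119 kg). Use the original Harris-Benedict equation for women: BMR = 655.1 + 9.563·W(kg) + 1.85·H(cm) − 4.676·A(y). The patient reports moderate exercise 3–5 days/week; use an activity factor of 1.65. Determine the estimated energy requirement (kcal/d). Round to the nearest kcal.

Harris-Benedict: BMR = 655.1 + 9.563(119) + 1.85(145) − 4.676(81) = 1682.591 kcal/day.
TEE = BMR × activity factor = 1682.591 × 1.65 = 2776.2752 kcal/day.

2776 kcal/d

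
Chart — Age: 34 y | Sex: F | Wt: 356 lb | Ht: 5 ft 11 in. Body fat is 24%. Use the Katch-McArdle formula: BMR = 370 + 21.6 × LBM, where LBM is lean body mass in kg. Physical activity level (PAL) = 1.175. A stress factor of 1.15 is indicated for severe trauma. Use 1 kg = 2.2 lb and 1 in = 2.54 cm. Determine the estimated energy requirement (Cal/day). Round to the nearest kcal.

4089 Cal/day

Convert to metric: weight = 356 ÷ 2.2 = 161.8182 kg; height = (5×12 + 11) × 2.54 = 71 × 2.54 = 180.34 cm.
LBM = 161.8182 × (1 − 0.24) = 122.9818 kg. Katch-McArdle: BMR = 370 + 21.6 × 122.9818 = 3026.4073 kcal/day.
TEE = BMR × activity factor = 3026.4073 × 1.175 = 3556.0285 kcal/day.
Apply stress factor: 3556.0285 × 1.15 = 4089.4328 kcal/day.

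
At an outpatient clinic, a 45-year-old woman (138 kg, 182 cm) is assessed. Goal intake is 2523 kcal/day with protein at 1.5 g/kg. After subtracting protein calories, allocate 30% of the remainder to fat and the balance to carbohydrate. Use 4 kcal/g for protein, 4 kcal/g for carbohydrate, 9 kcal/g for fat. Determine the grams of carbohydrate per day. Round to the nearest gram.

Protein = 1.5 × 138 = 207 g → 207 × 4 = 828 kcal.
Non-protein calories = 2523 − 828 = 1695 kcal.
Fat: 30% × 1695 = 508.5 kcal; carbohydrate: 1186.5 kcal.
Carbohydrate: 1186.5 kcal ÷ 4 kcal/g = 296.625 g.

297 g/day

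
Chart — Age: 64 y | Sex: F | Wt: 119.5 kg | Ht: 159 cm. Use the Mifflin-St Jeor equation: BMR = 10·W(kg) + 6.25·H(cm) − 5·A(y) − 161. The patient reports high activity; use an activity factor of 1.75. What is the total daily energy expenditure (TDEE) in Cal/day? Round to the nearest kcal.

2989 Cal/day

Mifflin-St Jeor (female): BMR = 10(119.5) + 6.25(159) − 5(64) − 161 = 1195 + 993.75 − 320 − 161 = 1707.75 kcal/day.
TEE = BMR × activity factor = 1707.75 × 1.75 = 2988.5625 kcal/day.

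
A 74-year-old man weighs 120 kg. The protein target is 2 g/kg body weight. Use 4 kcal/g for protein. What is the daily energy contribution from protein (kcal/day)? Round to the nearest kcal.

960 kcal/day

Protein = 2 g/kg × 120 kg = 240 g/day.
Protein energy = 240 g × 4 kcal/g = 960 kcal/day.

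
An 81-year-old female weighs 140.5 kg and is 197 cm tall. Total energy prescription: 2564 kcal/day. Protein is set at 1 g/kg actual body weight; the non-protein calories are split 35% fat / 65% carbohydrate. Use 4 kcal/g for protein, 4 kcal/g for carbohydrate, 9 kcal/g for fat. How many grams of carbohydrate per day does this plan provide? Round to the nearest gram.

Protein = 1 × 140.5 = 140.5 g → 140.5 × 4 = 562 kcal.
Non-protein calories = 2564 − 562 = 2002 kcal.
Fat: 35% × 2002 = 700.7 kcal; carbohydrate: 1301.3 kcal.
Carbohydrate: 1301.3 kcal ÷ 4 kcal/g = 325.325 g.

325 g/day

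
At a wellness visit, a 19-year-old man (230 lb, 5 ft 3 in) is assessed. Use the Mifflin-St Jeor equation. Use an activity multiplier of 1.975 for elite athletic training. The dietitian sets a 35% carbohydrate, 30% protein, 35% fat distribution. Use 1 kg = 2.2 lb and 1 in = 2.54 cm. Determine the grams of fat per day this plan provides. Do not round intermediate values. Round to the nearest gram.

150 g/day

Convert to metric: weight = 230 ÷ 2.2 = 104.5455 kg; height = (5×12 + 3) × 2.54 = 63 × 2.54 = 160.02 cm.
Mifflin-St Jeor (male): BMR = 10(104.5455) + 6.25(160.02) − 5(19) + 5 = 1045.4545 + 1000.125 − 95 + 5 = 1955.5795 kcal/day.
TEE = 1955.5795 × 1.975 = 3862.2696 kcal/day.
Fat energy = 35% × 3862.2696 = 1351.7944 kcal.
Fat = 1351.7944 ÷ 9 kcal/g = 150.1994 g.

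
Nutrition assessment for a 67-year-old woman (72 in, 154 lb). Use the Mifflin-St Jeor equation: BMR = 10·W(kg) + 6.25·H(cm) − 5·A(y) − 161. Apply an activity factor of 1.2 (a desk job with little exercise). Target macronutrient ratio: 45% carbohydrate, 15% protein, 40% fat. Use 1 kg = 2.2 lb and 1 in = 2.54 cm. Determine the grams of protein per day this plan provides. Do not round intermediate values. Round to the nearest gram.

61 g/day

Convert to metric: weight = 154 ÷ 2.2 = 70 kg; height = 72 × 2.54 = 182.88 cm.
Mifflin-St Jeor (female): BMR = 10(70) + 6.25(182.88) − 5(67) − 161 = 700 + 1143 − 335 − 161 = 1347 kcal/day.
TEE = 1347 × 1.2 = 1616.4 kcal/day.
Protein energy = 15% × 1616.4 = 242.46 kcal.
Protein = 242.46 ÷ 4 kcal/g = 60.615 g.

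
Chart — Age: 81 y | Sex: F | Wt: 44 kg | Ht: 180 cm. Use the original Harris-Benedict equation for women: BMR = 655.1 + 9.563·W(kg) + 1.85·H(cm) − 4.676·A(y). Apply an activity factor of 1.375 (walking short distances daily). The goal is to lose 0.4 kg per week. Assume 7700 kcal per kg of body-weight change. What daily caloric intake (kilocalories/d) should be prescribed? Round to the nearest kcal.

Harris-Benedict: BMR = 655.1 + 9.563(44) + 1.85(180) − 4.676(81) = 1030.116 kcal/day.
TEE = 1030.116 × 1.375 = 1416.4095 kcal/day.
Required daily deficit = 0.4 × 7700 ÷ 7 = 440 kcal/day.
Target intake = 1416.4095 − 440 = 976.4095 kcal/day.

976 kilocalories/d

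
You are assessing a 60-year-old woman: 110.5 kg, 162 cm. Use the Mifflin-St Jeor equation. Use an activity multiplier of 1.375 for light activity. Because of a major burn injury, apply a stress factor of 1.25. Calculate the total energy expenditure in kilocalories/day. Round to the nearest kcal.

2847 kilocalories/day

Mifflin-St Jeor (female): BMR = 10(110.5) + 6.25(162) − 5(60) − 161 = 1105 + 1012.5 − 300 − 161 = 1656.5 kcal/day.
TEE = BMR × activity factor = 1656.5 × 1.375 = 2277.6875 kcal/day.
Apply stress factor: 2277.6875 × 1.25 = 2847.1094 kcal/day.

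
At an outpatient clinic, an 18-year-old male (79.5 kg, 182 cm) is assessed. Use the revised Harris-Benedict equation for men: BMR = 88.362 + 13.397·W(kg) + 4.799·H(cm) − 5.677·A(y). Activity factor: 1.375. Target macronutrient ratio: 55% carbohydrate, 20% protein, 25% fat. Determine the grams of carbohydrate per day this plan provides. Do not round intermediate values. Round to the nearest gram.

Harris-Benedict: BMR = 88.362 + 13.397(79.5) + 4.799(182) − 5.677(18) = 1924.6555 kcal/day.
TEE = 1924.6555 × 1.375 = 2646.4013 kcal/day.
Carbohydrate energy = 55% × 2646.4013 = 1455.5207 kcal.
Carbohydrate = 1455.5207 ÷ 4 kcal/g = 363.8802 g.

364 g/day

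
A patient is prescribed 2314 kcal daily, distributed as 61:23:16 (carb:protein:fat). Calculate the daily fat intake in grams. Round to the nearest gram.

Fat energy = 16% × 2314 = 370.24 kcal.
At 9 kcal/g: 370.24 ÷ 9 = 41.1378 g.

41 g/day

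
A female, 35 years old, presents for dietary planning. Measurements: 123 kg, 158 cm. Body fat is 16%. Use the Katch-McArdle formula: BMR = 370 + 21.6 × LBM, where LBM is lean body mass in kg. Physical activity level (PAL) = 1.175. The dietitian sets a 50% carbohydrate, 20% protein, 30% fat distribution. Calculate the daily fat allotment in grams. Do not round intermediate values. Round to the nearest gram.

LBM = 123 × (1 − 0.16) = 103.32 kg. Katch-McArdle: BMR = 370 + 21.6 × 103.32 = 2601.712 kcal/day.
TEE = 2601.712 × 1.175 = 3057.0116 kcal/day.
Fat energy = 30% × 3057.0116 = 917.1035 kcal.
Fat = 917.1035 ÷ 9 kcal/g = 101.9004 g.

102 g/day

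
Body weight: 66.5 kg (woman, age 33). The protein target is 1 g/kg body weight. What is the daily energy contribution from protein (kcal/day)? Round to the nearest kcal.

266 kcal/day

Protein = 1 g/kg × 66.5 kg = 66.5 g/day.
Protein energy = 66.5 g × 4 kcal/g = 266 kcal/day.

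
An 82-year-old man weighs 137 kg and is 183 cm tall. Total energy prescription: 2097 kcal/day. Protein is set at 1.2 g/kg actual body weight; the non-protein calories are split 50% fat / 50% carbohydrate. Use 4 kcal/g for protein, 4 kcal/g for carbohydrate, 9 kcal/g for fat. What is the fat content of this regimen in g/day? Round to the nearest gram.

Protein = 1.2 × 137 = 164.4 g → 164.4 × 4 = 657.6 kcal.
Non-protein calories = 2097 − 657.6 = 1439.4 kcal.
Fat: 50% × 1439.4 = 719.7 kcal; carbohydrate: 719.7 kcal.
Fat: 719.7 kcal ÷ 9 kcal/g = 79.9667 g.

80 g/day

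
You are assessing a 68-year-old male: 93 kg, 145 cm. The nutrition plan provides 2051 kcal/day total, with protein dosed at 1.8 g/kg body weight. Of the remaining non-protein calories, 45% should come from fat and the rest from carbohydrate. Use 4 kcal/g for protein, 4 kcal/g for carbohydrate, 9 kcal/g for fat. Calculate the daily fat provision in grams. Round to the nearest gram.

Protein = 1.8 × 93 = 167.4 g → 167.4 × 4 = 669.6 kcal.
Non-protein calories = 2051 − 669.6 = 1381.4 kcal.
Fat: 45% × 1381.4 = 621.63 kcal; carbohydrate: 759.77 kcal.
Fat: 621.63 kcal ÷ 9 kcal/g = 69.07 g.

69 g/day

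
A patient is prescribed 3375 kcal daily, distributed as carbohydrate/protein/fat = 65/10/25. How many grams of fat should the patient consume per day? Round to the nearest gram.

94 g/day

Fat energy = 25% × 3375 = 843.75 kcal.
At 9 kcal/g: 843.75 ÷ 9 = 93.75 g.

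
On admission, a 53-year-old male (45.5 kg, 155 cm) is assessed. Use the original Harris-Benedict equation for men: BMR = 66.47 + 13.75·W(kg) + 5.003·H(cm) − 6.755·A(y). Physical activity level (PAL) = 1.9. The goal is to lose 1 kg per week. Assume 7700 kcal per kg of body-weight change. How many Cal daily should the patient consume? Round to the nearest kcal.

Harris-Benedict: BMR = 66.47 + 13.75(45.5) + 5.003(155) − 6.755(53) = 1109.545 kcal/day.
TEE = 1109.545 × 1.9 = 2108.1355 kcal/day.
Required daily deficit = 1 × 7700 ÷ 7 = 1100 kcal/day.
Target intake = 2108.1355 − 1100 = 1008.1355 kcal/day.

1008 Cal daily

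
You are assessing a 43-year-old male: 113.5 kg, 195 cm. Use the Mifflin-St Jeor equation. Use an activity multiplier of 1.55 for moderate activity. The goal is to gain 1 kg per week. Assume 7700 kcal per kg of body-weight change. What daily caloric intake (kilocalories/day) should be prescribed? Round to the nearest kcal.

4423 kilocalories/day

Mifflin-St Jeor (male): BMR = 10(113.5) + 6.25(195) − 5(43) + 5 = 1135 + 1218.75 − 215 + 5 = 2143.75 kcal/day.
TEE = 2143.75 × 1.55 = 3322.8125 kcal/day.
Required daily surplus = 1 × 7700 ÷ 7 = 1100 kcal/day.
Target intake = 3322.8125 + 1100 = 4422.8125 kcal/day.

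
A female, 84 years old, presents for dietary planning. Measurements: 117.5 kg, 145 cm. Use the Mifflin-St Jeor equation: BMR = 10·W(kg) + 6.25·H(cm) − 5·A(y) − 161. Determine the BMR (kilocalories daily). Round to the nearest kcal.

Mifflin-St Jeor (female): BMR = 10(117.5) + 6.25(145) − 5(84) − 161 = 1175 + 906.25 − 420 − 161 = 1500.25 kcal/day.

1500 kilocalories daily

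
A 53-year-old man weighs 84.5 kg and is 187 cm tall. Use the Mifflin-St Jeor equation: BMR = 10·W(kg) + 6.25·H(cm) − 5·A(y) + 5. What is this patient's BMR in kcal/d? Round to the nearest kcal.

Mifflin-St Jeor (male): BMR = 10(84.5) + 6.25(187) − 5(53) + 5 = 845 + 1168.75 − 265 + 5 = 1753.75 kcal/day.

1754 kcal/d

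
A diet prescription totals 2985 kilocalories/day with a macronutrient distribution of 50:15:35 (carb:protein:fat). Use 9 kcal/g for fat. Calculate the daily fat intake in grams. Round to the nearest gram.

116 g/day

Fat energy = 35% × 2985 = 1044.75 kcal.
At 9 kcal/g: 1044.75 ÷ 9 = 116.0833 g.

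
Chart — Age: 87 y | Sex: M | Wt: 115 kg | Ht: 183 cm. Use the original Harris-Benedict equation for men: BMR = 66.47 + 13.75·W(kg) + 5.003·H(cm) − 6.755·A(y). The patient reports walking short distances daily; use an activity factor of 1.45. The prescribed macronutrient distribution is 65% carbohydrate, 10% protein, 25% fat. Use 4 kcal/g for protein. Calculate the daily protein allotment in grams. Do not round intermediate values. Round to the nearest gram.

Harris-Benedict: BMR = 66.47 + 13.75(115) + 5.003(183) − 6.755(87) = 1975.584 kcal/day.
TEE = 1975.584 × 1.45 = 2864.5968 kcal/day.
Protein energy = 10% × 2864.5968 = 286.4597 kcal.
Protein = 286.4597 ÷ 4 kcal/g = 71.6149 g.

72 g/day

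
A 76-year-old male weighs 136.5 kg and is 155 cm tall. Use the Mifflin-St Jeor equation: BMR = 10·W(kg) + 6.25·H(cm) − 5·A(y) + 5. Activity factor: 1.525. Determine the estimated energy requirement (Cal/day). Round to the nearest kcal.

Mifflin-St Jeor (male): BMR = 10(136.5) + 6.25(155) − 5(76) + 5 = 1365 + 968.75 − 380 + 5 = 1958.75 kcal/day.
TEE = BMR × activity factor = 1958.75 × 1.525 = 2987.0938 kcal/day.

2987 Cal/day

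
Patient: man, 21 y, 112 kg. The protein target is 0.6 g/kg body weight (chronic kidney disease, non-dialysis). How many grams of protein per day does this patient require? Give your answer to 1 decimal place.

Protein = 0.6 g/kg × 112 kg = 67.2 g/day.

67.2 g/day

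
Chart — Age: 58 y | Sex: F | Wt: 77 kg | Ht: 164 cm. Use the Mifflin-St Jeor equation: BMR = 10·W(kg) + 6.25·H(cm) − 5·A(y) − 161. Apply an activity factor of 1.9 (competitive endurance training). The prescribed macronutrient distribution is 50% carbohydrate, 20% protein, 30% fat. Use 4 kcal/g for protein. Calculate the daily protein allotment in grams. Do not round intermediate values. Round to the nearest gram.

128 g/day

Mifflin-St Jeor (female): BMR = 10(77) + 6.25(164) − 5(58) − 161 = 770 + 1025 − 290 − 161 = 1344 kcal/day.
TEE = 1344 × 1.9 = 2553.6 kcal/day.
Protein energy = 20% × 2553.6 = 510.72 kcal.
Protein = 510.72 ÷ 4 kcal/g = 127.68 g.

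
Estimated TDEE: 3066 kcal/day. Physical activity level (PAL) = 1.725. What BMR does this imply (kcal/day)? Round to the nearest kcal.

BMR = TEE ÷ activity factor = 3066 ÷ 1.725 = 1777.3913 kcal/day.

1777 kcal/day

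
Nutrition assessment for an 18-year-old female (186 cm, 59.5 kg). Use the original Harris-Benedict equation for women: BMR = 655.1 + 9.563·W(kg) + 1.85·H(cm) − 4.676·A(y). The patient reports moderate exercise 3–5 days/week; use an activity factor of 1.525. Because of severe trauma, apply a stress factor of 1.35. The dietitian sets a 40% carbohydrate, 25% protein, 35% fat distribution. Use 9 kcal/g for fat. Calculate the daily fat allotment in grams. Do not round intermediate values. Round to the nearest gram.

Harris-Benedict: BMR = 655.1 + 9.563(59.5) + 1.85(186) − 4.676(18) = 1484.0305 kcal/day.
TEE = 1484.0305 × 1.525 = 2263.1465 kcal/day.
With stress factor 1.35: 2263.1465 × 1.35 = 3055.2478 kcal/day.
Fat energy = 35% × 3055.2478 = 1069.3367 kcal.
Fat = 1069.3367 ÷ 9 kcal/g = 118.8152 g.

119 g/day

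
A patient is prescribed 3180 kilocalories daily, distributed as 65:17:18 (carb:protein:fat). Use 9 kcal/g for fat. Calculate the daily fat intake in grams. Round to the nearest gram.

64 g/day

Fat energy = 18% × 3180 = 572.4 kcal.
At 9 kcal/g: 572.4 ÷ 9 = 63.6 g.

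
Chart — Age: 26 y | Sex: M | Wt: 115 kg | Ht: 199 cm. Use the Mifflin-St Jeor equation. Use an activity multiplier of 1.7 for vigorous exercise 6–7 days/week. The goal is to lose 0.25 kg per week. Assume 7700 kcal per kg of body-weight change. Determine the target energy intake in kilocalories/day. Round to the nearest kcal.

3582 kilocalories/day

Mifflin-St Jeor (male): BMR = 10(115) + 6.25(199) − 5(26) + 5 = 1150 + 1243.75 − 130 + 5 = 2268.75 kcal/day.
TEE = 2268.75 × 1.7 = 3856.875 kcal/day.
Required daily deficit = 0.25 × 7700 ÷ 7 = 275 kcal/day.
Target intake = 3856.875 − 275 = 3581.875 kcal/day.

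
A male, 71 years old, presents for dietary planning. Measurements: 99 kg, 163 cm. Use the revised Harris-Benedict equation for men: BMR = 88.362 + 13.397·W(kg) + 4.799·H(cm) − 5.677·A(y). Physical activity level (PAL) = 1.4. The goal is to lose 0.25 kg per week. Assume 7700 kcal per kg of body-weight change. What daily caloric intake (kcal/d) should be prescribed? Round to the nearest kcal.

Harris-Benedict: BMR = 88.362 + 13.397(99) + 4.799(163) − 5.677(71) = 1793.835 kcal/day.
TEE = 1793.835 × 1.4 = 2511.369 kcal/day.
Required daily deficit = 0.25 × 7700 ÷ 7 = 275 kcal/day.
Target intake = 2511.369 − 275 = 2236.369 kcal/day.

2236 kcal/d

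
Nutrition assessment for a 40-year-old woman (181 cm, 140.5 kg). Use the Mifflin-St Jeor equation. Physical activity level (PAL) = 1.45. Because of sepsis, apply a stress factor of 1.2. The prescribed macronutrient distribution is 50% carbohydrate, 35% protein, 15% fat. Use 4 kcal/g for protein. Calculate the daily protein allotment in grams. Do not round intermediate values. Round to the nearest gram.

331 g/day

Mifflin-St Jeor (female): BMR = 10(140.5) + 6.25(181) − 5(40) − 161 = 1405 + 1131.25 − 200 − 161 = 2175.25 kcal/day.
TEE = 2175.25 × 1.45 = 3154.1125 kcal/day.
With stress factor 1.2: 3154.1125 × 1.2 = 3784.935 kcal/day.
Protein energy = 35% × 3784.935 = 1324.7273 kcal.
Protein = 1324.7273 ÷ 4 kcal/g = 331.1818 g.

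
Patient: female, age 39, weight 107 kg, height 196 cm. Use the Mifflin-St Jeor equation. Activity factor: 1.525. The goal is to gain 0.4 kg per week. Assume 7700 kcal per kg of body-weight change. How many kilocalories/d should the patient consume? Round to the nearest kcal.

3397 kilocalories/d

Mifflin-St Jeor (female): BMR = 10(107) + 6.25(196) − 5(39) − 161 = 1070 + 1225 − 195 − 161 = 1939 kcal/day.
TEE = 1939 × 1.525 = 2956.975 kcal/day.
Required daily surplus = 0.4 × 7700 ÷ 7 = 440 kcal/day.
Target intake = 2956.975 + 440 = 3396.975 kcal/day.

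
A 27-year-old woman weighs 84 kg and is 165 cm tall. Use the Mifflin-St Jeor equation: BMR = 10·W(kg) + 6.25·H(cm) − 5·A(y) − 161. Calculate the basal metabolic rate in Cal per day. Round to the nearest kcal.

1575 Cal per day

Mifflin-St Jeor (female): BMR = 10(84) + 6.25(165) − 5(27) − 161 = 840 + 1031.25 − 135 − 161 = 1575.25 kcal/day.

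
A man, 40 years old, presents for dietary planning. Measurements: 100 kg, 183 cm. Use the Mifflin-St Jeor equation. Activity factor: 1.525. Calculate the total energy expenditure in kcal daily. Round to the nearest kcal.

2972 kcal daily

Mifflin-St Jeor (male): BMR = 10(100) + 6.25(183) − 5(40) + 5 = 1000 + 1143.75 − 200 + 5 = 1948.75 kcal/day.
TEE = BMR × activity factor = 1948.75 × 1.525 = 2971.8438 kcal/day.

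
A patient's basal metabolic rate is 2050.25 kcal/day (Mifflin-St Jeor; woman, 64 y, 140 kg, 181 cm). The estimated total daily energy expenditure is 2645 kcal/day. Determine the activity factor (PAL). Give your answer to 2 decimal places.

Activity factor = TEE ÷ BMR = 2645 ÷ 2050.25 = 1.29.

1.29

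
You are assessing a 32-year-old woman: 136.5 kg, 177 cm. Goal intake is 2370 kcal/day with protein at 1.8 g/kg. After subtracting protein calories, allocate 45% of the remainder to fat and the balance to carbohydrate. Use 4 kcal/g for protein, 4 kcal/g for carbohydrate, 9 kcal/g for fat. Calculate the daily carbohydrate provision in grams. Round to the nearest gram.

191 g/day

Protein = 1.8 × 136.5 = 245.7 g → 245.7 × 4 = 982.8 kcal.
Non-protein calories = 2370 − 982.8 = 1387.2 kcal.
Fat: 45% × 1387.2 = 624.24 kcal; carbohydrate: 762.96 kcal.
Carbohydrate: 762.96 kcal ÷ 4 kcal/g = 190.74 g.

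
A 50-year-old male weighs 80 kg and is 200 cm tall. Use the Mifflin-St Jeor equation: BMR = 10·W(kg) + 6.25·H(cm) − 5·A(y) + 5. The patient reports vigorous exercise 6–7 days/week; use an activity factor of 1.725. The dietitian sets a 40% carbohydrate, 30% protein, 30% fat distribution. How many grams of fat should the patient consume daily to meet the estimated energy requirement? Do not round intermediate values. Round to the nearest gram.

104 g/day

Mifflin-St Jeor (male): BMR = 10(80) + 6.25(200) − 5(50) + 5 = 800 + 1250 − 250 + 5 = 1805 kcal/day.
TEE = 1805 × 1.725 = 3113.625 kcal/day.
Fat energy = 30% × 3113.625 = 934.0875 kcal.
Fat = 934.0875 ÷ 9 kcal/g = 103.7875 g.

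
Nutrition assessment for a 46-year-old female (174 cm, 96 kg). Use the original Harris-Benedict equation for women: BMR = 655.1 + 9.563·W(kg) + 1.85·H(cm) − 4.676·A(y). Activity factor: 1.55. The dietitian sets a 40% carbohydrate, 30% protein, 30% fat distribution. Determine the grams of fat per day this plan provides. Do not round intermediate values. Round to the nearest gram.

87 g/day

Harris-Benedict: BMR = 655.1 + 9.563(96) + 1.85(174) − 4.676(46) = 1679.952 kcal/day.
TEE = 1679.952 × 1.55 = 2603.9256 kcal/day.
Fat energy = 30% × 2603.9256 = 781.1777 kcal.
Fat = 781.1777 ÷ 9 kcal/g = 86.7975 g.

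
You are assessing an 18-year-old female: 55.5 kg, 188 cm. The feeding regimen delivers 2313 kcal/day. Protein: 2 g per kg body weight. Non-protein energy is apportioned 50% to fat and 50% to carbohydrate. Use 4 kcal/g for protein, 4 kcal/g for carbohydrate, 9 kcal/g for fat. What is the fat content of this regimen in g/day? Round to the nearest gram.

Protein = 2 × 55.5 = 111 g → 111 × 4 = 444 kcal.
Non-protein calories = 2313 − 444 = 1869 kcal.
Fat: 50% × 1869 = 934.5 kcal; carbohydrate: 934.5 kcal.
Fat: 934.5 kcal ÷ 9 kcal/g = 103.8333 g.

104 g/day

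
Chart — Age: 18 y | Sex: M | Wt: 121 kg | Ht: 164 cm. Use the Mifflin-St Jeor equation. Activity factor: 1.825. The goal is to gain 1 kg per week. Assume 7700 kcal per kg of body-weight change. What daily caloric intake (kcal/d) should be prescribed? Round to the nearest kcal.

Mifflin-St Jeor (male): BMR = 10(121) + 6.25(164) − 5(18) + 5 = 1210 + 1025 − 90 + 5 = 2150 kcal/day.
TEE = 2150 × 1.825 = 3923.75 kcal/day.
Required daily surplus = 1 × 7700 ÷ 7 = 1100 kcal/day.
Target intake = 3923.75 + 1100 = 5023.75 kcal/day.

5024 kcal/d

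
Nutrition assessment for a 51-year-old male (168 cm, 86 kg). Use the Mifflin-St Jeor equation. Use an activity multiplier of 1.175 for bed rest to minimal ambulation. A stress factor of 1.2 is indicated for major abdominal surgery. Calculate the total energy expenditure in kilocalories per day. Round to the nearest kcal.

2341 kilocalories per day

Mifflin-St Jeor (male): BMR = 10(86) + 6.25(168) − 5(51) + 5 = 860 + 1050 − 255 + 5 = 1660 kcal/day.
TEE = BMR × activity factor = 1660 × 1.175 = 1950.5 kcal/day.
Apply stress factor: 1950.5 × 1.2 = 2340.6 kcal/day.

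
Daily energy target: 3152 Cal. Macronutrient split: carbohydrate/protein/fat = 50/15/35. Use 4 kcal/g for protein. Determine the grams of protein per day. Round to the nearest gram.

118 g/day

Protein energy = 15% × 3152 = 472.8 kcal.
At 4 kcal/g: 472.8 ÷ 4 = 118.2 g.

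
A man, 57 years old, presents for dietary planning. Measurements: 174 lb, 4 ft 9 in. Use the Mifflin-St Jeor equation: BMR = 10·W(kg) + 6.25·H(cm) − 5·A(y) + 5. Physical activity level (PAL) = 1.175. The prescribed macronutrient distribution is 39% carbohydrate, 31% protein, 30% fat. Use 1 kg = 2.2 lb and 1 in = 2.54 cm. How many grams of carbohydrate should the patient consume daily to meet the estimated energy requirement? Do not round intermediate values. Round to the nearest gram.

Convert to metric: weight = 174 ÷ 2.2 = 79.0909 kg; height = (4×12 + 9) × 2.54 = 57 × 2.54 = 144.78 cm.
Mifflin-St Jeor (male): BMR = 10(79.0909) + 6.25(144.78) − 5(57) + 5 = 790.9091 + 904.875 − 285 + 5 = 1415.7841 kcal/day.
TEE = 1415.7841 × 1.175 = 1663.5463 kcal/day.
Carbohydrate energy = 39% × 1663.5463 = 648.7831 kcal.
Carbohydrate = 648.7831 ÷ 4 kcal/g = 162.1958 g.

162 g/day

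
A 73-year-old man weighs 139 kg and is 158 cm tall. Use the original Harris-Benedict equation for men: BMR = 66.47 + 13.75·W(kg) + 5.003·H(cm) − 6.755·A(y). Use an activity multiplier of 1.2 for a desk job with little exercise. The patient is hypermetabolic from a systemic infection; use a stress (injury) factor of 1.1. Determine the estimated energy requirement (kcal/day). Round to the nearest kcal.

3003 kcal/day

Harris-Benedict: BMR = 66.47 + 13.75(139) + 5.003(158) − 6.755(73) = 2275.079 kcal/day.
TEE = BMR × activity factor = 2275.079 × 1.2 = 2730.0948 kcal/day.
Apply stress factor: 2730.0948 × 1.1 = 3003.1043 kcal/day.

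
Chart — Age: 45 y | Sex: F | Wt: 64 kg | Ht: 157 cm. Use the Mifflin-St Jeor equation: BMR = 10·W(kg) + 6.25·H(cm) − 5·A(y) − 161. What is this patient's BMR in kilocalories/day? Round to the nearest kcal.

1235 kilocalories/day

Mifflin-St Jeor (female): BMR = 10(64) + 6.25(157) − 5(45) − 161 = 640 + 981.25 − 225 − 161 = 1235.25 kcal/day.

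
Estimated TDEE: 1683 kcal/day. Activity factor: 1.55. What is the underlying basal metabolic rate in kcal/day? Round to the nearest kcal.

1086 kcal/day

BMR = TEE ÷ activity factor = 1683 ÷ 1.55 = 1085.8065 kcal/day.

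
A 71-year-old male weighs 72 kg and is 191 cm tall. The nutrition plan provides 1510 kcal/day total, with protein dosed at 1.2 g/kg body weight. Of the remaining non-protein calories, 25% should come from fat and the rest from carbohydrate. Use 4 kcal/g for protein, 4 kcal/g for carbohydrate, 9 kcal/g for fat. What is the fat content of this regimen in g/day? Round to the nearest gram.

Protein = 1.2 × 72 = 86.4 g → 86.4 × 4 = 345.6 kcal.
Non-protein calories = 1510 − 345.6 = 1164.4 kcal.
Fat: 25% × 1164.4 = 291.1 kcal; carbohydrate: 873.3 kcal.
Fat: 291.1 kcal ÷ 9 kcal/g = 32.3444 g.

32 g/day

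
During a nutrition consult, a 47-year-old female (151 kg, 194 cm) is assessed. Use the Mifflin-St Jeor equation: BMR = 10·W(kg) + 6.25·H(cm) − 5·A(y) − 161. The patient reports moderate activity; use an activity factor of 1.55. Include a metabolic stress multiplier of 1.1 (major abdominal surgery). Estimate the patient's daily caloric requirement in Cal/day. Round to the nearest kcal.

3967 Cal/day

Mifflin-St Jeor (female): BMR = 10(151) + 6.25(194) − 5(47) − 161 = 1510 + 1212.5 − 235 − 161 = 2326.5 kcal/day.
TEE = BMR × activity factor = 2326.5 × 1.55 = 3606.075 kcal/day.
Apply stress factor: 3606.075 × 1.1 = 3966.6825 kcal/day.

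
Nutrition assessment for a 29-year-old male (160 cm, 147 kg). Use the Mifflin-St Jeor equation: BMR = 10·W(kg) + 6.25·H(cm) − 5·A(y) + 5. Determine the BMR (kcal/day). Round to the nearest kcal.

2330 kcal/day

Mifflin-St Jeor (male): BMR = 10(147) + 6.25(160) − 5(29) + 5 = 1470 + 1000 − 145 + 5 = 2330 kcal/day.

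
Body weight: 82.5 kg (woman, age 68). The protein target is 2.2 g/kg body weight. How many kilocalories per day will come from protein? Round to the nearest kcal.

Protein = 2.2 g/kg × 82.5 kg = 181.5 g/day.
Protein energy = 181.5 g × 4 kcal/g = 726 kcal/day.

726 kcal/day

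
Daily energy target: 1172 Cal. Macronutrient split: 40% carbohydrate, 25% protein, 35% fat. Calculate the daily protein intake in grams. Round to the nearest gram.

73 g/day

Protein energy = 25% × 1172 = 293 kcal.
At 4 kcal/g: 293 ÷ 4 = 73.25 g.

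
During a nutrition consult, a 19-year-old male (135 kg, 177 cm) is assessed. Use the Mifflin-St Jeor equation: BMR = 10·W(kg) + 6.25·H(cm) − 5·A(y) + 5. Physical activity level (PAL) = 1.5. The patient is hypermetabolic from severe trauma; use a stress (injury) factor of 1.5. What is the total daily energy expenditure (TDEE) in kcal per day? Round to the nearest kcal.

5324 kcal per day

Mifflin-St Jeor (male): BMR = 10(135) + 6.25(177) − 5(19) + 5 = 1350 + 1106.25 − 95 + 5 = 2366.25 kcal/day.
TEE = BMR × activity factor = 2366.25 × 1.5 = 3549.375 kcal/day.
Apply stress factor: 3549.375 × 1.5 = 5324.0625 kcal/day.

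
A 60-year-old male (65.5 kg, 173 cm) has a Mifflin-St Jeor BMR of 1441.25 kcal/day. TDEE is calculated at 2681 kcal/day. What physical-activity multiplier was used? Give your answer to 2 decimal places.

1.86

Activity factor = TEE ÷ BMR = 2681 ÷ 1441.25 = 1.86.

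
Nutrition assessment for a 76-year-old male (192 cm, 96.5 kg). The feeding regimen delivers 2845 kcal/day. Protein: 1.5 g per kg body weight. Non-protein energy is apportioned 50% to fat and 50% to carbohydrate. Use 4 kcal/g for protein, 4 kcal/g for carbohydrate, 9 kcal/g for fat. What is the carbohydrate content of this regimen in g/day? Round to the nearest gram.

Protein = 1.5 × 96.5 = 144.75 g → 144.75 × 4 = 579 kcal.
Non-protein calories = 2845 − 579 = 2266 kcal.
Fat: 50% × 2266 = 1133 kcal; carbohydrate: 1133 kcal.
Carbohydrate: 1133 kcal ÷ 4 kcal/g = 283.25 g.

283 g/day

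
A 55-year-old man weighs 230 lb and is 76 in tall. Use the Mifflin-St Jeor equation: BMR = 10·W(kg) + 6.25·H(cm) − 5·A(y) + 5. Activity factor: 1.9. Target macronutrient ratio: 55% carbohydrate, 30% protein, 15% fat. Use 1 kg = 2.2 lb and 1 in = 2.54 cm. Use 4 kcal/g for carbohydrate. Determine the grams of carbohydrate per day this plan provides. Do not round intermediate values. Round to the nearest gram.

Convert to metric: weight = 230 ÷ 2.2 = 104.5455 kg; height = 76 × 2.54 = 193.04 cm.
Mifflin-St Jeor (male): BMR = 10(104.5455) + 6.25(193.04) − 5(55) + 5 = 1045.4545 + 1206.5 − 275 + 5 = 1981.9545 kcal/day.
TEE = 1981.9545 × 1.9 = 3765.7136 kcal/day.
Carbohydrate energy = 55% × 3765.7136 = 2071.1425 kcal.
Carbohydrate = 2071.1425 ÷ 4 kcal/g = 517.7856 g.

518 g/day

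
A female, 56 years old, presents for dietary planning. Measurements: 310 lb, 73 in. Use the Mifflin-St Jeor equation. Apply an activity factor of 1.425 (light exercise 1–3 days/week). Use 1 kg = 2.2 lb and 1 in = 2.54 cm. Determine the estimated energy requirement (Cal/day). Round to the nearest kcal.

3031 Cal/day

Convert to metric: weight = 310 ÷ 2.2 = 140.9091 kg; height = 73 × 2.54 = 185.42 cm.
Mifflin-St Jeor (female): BMR = 10(140.9091) + 6.25(185.42) − 5(56) − 161 = 1409.0909 + 1158.875 − 280 − 161 = 2126.9659 kcal/day.
TEE = BMR × activity factor = 2126.9659 × 1.425 = 3030.9264 kcal/day.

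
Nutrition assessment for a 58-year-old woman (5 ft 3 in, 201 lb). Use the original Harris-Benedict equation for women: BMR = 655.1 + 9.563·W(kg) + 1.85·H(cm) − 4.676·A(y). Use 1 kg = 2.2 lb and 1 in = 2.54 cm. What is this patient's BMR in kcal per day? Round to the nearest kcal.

1554 kcal per day

Convert to metric: weight = 201 ÷ 2.2 = 91.3636 kg; height = (5×12 + 3) × 2.54 = 63 × 2.54 = 160.02 cm.
Harris-Benedict: BMR = 655.1 + 9.563(91.3636) + 1.85(160.02) − 4.676(58) = 1553.6395 kcal/day.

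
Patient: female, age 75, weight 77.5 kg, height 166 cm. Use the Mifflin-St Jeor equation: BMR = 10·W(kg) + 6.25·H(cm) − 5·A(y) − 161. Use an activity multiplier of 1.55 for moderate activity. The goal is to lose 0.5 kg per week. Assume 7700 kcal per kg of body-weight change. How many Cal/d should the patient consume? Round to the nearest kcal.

1429 Cal/d

Mifflin-St Jeor (female): BMR = 10(77.5) + 6.25(166) − 5(75) − 161 = 775 + 1037.5 − 375 − 161 = 1276.5 kcal/day.
TEE = 1276.5 × 1.55 = 1978.575 kcal/day.
Required daily deficit = 0.5 × 7700 ÷ 7 = 550 kcal/day.
Target intake = 1978.575 − 550 = 1428.575 kcal/day.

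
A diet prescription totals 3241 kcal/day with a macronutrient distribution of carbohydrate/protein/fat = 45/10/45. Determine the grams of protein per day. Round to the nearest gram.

81 g/day

Protein energy = 10% × 3241 = 324.1 kcal.
At 4 kcal/g: 324.1 ÷ 4 = 81.025 g.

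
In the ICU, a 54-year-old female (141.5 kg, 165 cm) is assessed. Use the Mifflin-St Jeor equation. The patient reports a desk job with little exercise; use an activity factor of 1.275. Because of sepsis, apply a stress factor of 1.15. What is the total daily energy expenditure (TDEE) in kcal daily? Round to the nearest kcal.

Mifflin-St Jeor (female): BMR = 10(141.5) + 6.25(165) − 5(54) − 161 = 1415 + 1031.25 − 270 − 161 = 2015.25 kcal/day.
TEE = BMR × activity factor = 2015.25 × 1.275 = 2569.4438 kcal/day.
Apply stress factor: 2569.4438 × 1.15 = 2954.8603 kcal/day.

2955 kcal daily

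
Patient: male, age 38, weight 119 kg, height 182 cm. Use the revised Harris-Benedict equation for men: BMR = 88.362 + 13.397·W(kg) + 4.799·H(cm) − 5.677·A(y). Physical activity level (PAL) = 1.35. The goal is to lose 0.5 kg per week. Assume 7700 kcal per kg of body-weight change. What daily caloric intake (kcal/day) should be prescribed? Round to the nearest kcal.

Harris-Benedict: BMR = 88.362 + 13.397(119) + 4.799(182) − 5.677(38) = 2340.297 kcal/day.
TEE = 2340.297 × 1.35 = 3159.401 kcal/day.
Required daily deficit = 0.5 × 7700 ÷ 7 = 550 kcal/day.
Target intake = 3159.401 − 550 = 2609.401 kcal/day.

2609 kcal/day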